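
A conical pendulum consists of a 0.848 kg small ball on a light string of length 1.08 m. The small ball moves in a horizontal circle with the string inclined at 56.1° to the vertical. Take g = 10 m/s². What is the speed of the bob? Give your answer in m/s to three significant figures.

3.65 m/s

The radius of the circle is r = L sinθ = 1.08 × sin 56.1° = 0.8964 m.
Horizontally T sinθ = mv²/r and vertically T cosθ = mg, so tanθ = v²/(rg).
v = √(r g tanθ) = √(0.8964 × 10.0 × 1.488) = √13.34 = 3.652 m/s.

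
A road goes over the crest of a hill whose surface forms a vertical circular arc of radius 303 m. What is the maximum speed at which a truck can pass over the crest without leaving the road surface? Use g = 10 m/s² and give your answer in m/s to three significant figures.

At the crest the centre of the circle is below the truck, so the net downward (centripetal) force is mg − N = mv²/r.
The truck leaves the road when N → 0, giving v_max = √(g r) = √(10.0 × 303) = 55.05 m/s.

55.0 m/s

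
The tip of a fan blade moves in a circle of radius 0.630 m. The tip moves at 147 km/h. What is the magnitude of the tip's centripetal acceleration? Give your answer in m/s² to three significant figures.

2650 m/s²

v = 147 km/h = 147/3.6 = 40.83 m/s.
a_c = v²/r = (40.83)²/0.630 = 1667/0.630 = 2647 m/s².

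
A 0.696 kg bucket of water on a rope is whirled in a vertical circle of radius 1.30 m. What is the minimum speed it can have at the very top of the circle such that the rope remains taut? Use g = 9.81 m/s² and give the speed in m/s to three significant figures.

At the highest point the centre is directly below, so both the weight and T act inward: T + mg = mv²/r.
At minimum speed T → 0, so mg = mv_min²/r ⇒ v_min = √(g r) = √(9.81 × 1.30) = 3.571 m/s.

3.57 m/s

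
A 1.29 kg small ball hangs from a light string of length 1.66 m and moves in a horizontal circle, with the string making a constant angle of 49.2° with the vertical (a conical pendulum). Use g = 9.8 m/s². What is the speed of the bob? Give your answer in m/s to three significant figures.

3.78 m/s

The radius of the circle is r = L sinθ = 1.66 × sin 49.2° = 1.257 m.
Horizontally T sinθ = mv²/r and vertically T cosθ = mg, so tanθ = v²/(rg).
v = √(r g tanθ) = √(1.257 × 9.8 × 1.159) = √14.27 = 3.777 m/s.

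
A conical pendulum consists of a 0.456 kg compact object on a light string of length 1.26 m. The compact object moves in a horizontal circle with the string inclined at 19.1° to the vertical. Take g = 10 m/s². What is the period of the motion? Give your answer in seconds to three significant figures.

2.17 s

r = L sinθ = 0.4123 m. From T sinθ = mω²r and T cosθ = mg: tanθ = ω²r/g, so ω² = g tanθ / r = g/(L cosθ).
ω = √(g/(L cosθ)) = √(10.0/(1.26 × 0.9449)) = √8.399 = 2.898 rad/s.
Period = 2π/ω = 2.168 s.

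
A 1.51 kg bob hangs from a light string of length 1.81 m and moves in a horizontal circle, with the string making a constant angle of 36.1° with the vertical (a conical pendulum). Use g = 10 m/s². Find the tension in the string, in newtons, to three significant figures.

Vertically the bob has no acceleration, so T cosθ = mg.
T = mg/cosθ = 1.51 × 10.0 / cos 36.1° = 15.10/0.8080 = 18.69 N.

18.7 N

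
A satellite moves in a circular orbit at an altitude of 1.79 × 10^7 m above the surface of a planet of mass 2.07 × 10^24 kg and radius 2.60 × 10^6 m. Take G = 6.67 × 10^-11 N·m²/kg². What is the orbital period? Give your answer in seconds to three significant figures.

49600 s

r = R + h = 2.60 × 10^6 + 1.79 × 10^7 = 2.050 × 10^7 m. Gravity provides the centripetal force: G M m / r² = m v² / r ⇒ v = √(GM/r) = 2595 m/s.
T = 2πr/v = 2π × 2.050 × 10^7 / 2595 = 49630 s.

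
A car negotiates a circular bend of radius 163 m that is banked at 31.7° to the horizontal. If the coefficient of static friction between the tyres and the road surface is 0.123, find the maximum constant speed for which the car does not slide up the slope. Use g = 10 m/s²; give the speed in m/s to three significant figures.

36.1 m/s

At the maximum speed, friction acts down the slope at its limiting value f = μN. Radially (horizontal, toward centre): N sinθ + μN cosθ = mv²/r. Vertically: N cosθ − μN sinθ = mg.
Dividing: v² = r g (sinθ + μcosθ)/(cosθ − μsinθ).
sinθ + μcosθ = 0.5255 + 0.123×0.8508 = 0.6301; cosθ − μsinθ = 0.8508 − 0.123×0.5255 = 0.7862.
v² = 163 × 10.0 × 0.6301/0.7862 = 1306 m²/s², so v = 36.14 m/s.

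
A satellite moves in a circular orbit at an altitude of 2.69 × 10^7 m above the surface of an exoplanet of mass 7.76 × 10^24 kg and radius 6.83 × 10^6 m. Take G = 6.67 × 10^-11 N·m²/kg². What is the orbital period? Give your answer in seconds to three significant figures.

r = R + h = 6.83 × 10^6 + 2.69 × 10^7 = 3.373 × 10^7 m. Gravity provides the centripetal force: G M m / r² = m v² / r ⇒ v = √(GM/r) = 3917 m/s.
T = 2πr/v = 2π × 3.373 × 10^7 / 3917 = 54100 s.

54100 s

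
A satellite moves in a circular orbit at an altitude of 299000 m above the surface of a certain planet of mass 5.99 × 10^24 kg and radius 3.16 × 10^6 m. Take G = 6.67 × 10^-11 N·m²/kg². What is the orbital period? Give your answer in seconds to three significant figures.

2020 s

r = R + h = 3.16 × 10^6 + 299000 = 3.459 × 10^6 m. Gravity provides the centripetal force: G M m / r² = m v² / r ⇒ v = √(GM/r) = 10750 m/s.
T = 2πr/v = 2π × 3.459 × 10^6 / 10750 = 2022 s.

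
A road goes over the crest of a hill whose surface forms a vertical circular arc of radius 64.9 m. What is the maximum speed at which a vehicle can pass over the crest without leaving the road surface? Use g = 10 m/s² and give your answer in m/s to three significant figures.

At the crest the centre of the circle is below the vehicle, so the net downward (centripetal) force is mg − N = mv²/r.
The vehicle leaves the road when N → 0, giving v_max = √(g r) = √(10.0 × 64.9) = 25.48 m/s.

25.5 m/s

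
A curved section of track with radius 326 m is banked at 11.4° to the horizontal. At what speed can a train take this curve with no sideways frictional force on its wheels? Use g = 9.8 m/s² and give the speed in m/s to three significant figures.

On a frictionless banked curve, N sinθ = mv²/r and N cosθ = mg, so tanθ = v²/(rg).
v = √(r g tanθ) = √(326 × 9.8 × tan 11.4°) = √(326 × 9.8 × 0.2016) = √644.2 = 25.38 m/s.

25.4 m/s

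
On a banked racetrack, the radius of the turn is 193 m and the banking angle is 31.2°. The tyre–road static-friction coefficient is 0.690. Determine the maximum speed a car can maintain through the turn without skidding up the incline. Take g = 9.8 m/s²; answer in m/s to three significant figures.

At the maximum speed, friction acts down the slope at its limiting value f = μN. Radially (horizontal, toward centre): N sinθ + μN cosθ = mv²/r. Vertically: N cosθ − μN sinθ = mg.
Dividing: v² = r g (sinθ + μcosθ)/(cosθ − μsinθ).
sinθ + μcosθ = 0.5180 + 0.690×0.8554 = 1.108; cosθ − μsinθ = 0.8554 − 0.690×0.5180 = 0.4979.
v² = 193 × 9.8 × 1.108/0.4979 = 4210 m²/s², so v = 64.88 m/s.

64.9 m/s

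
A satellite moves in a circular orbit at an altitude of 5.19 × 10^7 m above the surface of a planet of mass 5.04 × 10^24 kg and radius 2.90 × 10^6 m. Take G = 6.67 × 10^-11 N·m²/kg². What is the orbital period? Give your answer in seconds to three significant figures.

139000 s

r = R + h = 2.90 × 10^6 + 5.19 × 10^7 = 5.480 × 10^7 m. Gravity provides the centripetal force: G M m / r² = m v² / r ⇒ v = √(GM/r) = 2477 m/s.
T = 2πr/v = 2π × 5.480 × 10^7 / 2477 = 139000 s.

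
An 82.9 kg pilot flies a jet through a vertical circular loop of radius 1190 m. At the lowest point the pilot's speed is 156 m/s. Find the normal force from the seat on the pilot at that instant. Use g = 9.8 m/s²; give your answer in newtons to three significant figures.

2510 N

At the lowest point, N points up (toward the centre) and the weight mg points down (away from the centre), so the net inward force is N − mg = mv²/r.
N = m(v²/r + g) = 82.9 × ((156)²/1190 + 9.8) = 82.9 × (20.45 + 9.8) = 82.9 × 30.25 = 2508 N.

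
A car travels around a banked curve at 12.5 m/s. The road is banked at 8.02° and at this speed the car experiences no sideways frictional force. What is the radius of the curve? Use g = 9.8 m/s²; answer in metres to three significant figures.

113 m

Frictionless banking: tanθ = v²/(rg), so r = v²/(g tanθ).
r = (12.5)²/(9.8 × tan 8.02°) = 156.2/(9.8 × 0.1409) = 156.2/1.381 = 113.2 m.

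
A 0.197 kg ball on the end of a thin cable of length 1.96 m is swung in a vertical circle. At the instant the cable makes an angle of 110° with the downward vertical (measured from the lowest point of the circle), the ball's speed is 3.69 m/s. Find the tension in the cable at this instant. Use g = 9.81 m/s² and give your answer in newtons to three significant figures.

0.708 N

Take the radial direction toward the centre of the circle as positive. The component of the weight along the string toward the centre is −mg cos φ (φ measured from the bottom), so Newton's second law along the string gives T − mg cos φ = m v²/r.
cos 110° = -0.3420, so T = m(v²/r + g cos φ) = 0.197 × ((3.69)²/1.96 + 9.81 × -0.3420) = 0.197 × (6.947 + (-3.355)) = 0.197 × 3.592 = 0.7076 N.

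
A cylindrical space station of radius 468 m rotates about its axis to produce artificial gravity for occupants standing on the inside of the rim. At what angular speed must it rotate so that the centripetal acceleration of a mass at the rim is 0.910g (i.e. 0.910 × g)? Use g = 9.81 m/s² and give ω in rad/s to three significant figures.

0.138 rad/s

Centripetal acceleration a_c = ω²r. Setting ω²r = 0.910g:
ω = √(0.910g / r) = √(0.910 × 9.81 / 468) = √0.01908 = 0.1381 rad/s.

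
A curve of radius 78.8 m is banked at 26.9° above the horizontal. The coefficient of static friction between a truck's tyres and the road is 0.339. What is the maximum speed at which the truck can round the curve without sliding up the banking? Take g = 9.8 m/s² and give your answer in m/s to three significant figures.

28.1 m/s

At the maximum speed, friction acts down the slope at its limiting value f = μN. Radially (horizontal, toward centre): N sinθ + μN cosθ = mv²/r. Vertically: N cosθ − μN sinθ = mg.
Dividing: v² = r g (sinθ + μcosθ)/(cosθ − μsinθ).
sinθ + μcosθ = 0.4524 + 0.339×0.8918 = 0.7548; cosθ − μsinθ = 0.8918 − 0.339×0.4524 = 0.7384.
v² = 78.8 × 9.8 × 0.7548/0.7384 = 789.3 m²/s², so v = 28.09 m/s.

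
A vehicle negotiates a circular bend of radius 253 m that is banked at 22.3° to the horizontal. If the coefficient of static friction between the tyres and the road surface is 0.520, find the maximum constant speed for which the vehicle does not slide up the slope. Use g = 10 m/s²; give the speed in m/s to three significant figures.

54.7 m/s

At the maximum speed, friction acts down the slope at its limiting value f = μN. Radially (horizontal, toward centre): N sinθ + μN cosθ = mv²/r. Vertically: N cosθ − μN sinθ = mg.
Dividing: v² = r g (sinθ + μcosθ)/(cosθ − μsinθ).
sinθ + μcosθ = 0.3795 + 0.520×0.9252 = 0.8606; cosθ − μsinθ = 0.9252 − 0.520×0.3795 = 0.7279.
v² = 253 × 10.0 × 0.8606/0.7279 = 2991 m²/s², so v = 54.69 m/s.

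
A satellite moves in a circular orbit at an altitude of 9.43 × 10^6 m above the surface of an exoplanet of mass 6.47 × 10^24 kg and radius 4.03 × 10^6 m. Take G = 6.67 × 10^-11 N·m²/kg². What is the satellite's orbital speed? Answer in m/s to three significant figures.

Orbital radius r = R + h = 4.03 × 10^6 + 9.43 × 10^6 = 1.346 × 10^7 m.
Gravity supplies the centripetal force: G M m / r² = m v² / r, so v = √(GM/r).
v = √(6.67 × 10^-11 × 6.47 × 10^24 / 1.346 × 10^7) = √(3.206 × 10^7) = 5662 m/s.

5660 m/s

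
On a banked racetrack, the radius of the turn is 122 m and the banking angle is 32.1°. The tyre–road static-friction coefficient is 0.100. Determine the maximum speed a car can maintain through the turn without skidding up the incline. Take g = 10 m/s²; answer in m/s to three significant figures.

At the maximum speed, friction acts down the slope at its limiting value f = μN. Radially (horizontal, toward centre): N sinθ + μN cosθ = mv²/r. Vertically: N cosθ − μN sinθ = mg.
Dividing: v² = r g (sinθ + μcosθ)/(cosθ − μsinθ).
sinθ + μcosθ = 0.5314 + 0.100×0.8471 = 0.6161; cosθ − μsinθ = 0.8471 − 0.100×0.5314 = 0.7940.
v² = 122 × 10.0 × 0.6161/0.7940 = 946.7 m²/s², so v = 30.77 m/s.

30.8 m/s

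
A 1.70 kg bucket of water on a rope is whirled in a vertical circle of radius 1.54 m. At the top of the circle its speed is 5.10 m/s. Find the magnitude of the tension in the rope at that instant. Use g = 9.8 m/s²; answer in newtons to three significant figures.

12.1 N

At the top, both T and the weight mg point inward (toward the centre), so T + mg = mv²/r.
T = m(v²/r − g) = 1.70 × ((5.10)²/1.54 − 9.8) = 1.70 × (16.89 − 9.8) = 1.70 × 7.090 = 12.05 N.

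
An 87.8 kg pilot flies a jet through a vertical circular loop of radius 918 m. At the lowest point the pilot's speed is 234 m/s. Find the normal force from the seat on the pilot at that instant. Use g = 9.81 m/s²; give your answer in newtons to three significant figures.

6100 N

At the lowest point, N points up (toward the centre) and the weight mg points down (away from the centre), so the net inward force is N − mg = mv²/r.
N = m(v²/r + g) = 87.8 × ((234)²/918 + 9.81) = 87.8 × (59.65 + 9.81) = 87.8 × 69.46 = 6098 N.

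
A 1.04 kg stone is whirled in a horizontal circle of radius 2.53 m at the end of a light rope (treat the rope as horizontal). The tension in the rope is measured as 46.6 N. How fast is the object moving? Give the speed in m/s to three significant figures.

T = m v²/r ⇒ v = √(T r / m) = √(46.6 × 2.53 / 1.04) = √113.4 = 10.65 m/s.

10.6 m/s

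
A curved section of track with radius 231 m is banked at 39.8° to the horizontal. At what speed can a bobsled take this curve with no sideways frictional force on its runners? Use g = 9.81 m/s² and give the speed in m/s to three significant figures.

43.5 m/s

On a frictionless banked curve, N sinθ = mv²/r and N cosθ = mg, so tanθ = v²/(rg).
v = √(r g tanθ) = √(231 × 9.81 × tan 39.8°) = √(231 × 9.81 × 0.8332) = √1888 = 43.45 m/s.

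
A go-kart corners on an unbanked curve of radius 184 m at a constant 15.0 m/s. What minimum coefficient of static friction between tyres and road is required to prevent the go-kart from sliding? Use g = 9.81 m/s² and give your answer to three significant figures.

Friction provides the centripetal force: μ_s m g = m v²/r, so μ_s = v²/(g r) = (15.00)²/(9.81 × 184) = 225.0/1805 = 0.1247.

0.125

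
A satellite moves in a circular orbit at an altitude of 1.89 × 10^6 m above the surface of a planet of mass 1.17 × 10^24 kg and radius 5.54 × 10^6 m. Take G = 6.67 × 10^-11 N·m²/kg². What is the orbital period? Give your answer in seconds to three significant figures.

r = R + h = 5.54 × 10^6 + 1.89 × 10^6 = 7.430 × 10^6 m. Gravity provides the centripetal force: G M m / r² = m v² / r ⇒ v = √(GM/r) = 3241 m/s.
T = 2πr/v = 2π × 7.430 × 10^6 / 3241 = 14400 s.

14400 s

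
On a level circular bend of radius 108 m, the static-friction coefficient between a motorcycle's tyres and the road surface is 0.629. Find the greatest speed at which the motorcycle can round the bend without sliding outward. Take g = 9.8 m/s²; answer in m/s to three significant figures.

25.8 m/s

Friction provides the centripetal force on a flat curve. At maximum speed it is at its limiting value: μ_s m g = m v²/r.
Mass cancels: v_max = √(μ_s g r) = √(0.629 × 9.8 × 108) = √665.7 = 25.80 m/s.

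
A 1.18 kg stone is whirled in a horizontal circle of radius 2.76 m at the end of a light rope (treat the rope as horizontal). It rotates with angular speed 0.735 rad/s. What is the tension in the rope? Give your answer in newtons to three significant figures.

1.76 N

v = ωr = 0.735 × 2.76 = 2.029 m/s.
The tension is the only horizontal force, so it supplies the full centripetal force: T = m v²/r = 1.18 × (2.029)²/2.76 = 1.18 × 4.115/2.76 = 1.759 N.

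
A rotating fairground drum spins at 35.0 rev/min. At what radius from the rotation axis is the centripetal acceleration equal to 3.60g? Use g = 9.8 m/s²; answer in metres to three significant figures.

2.63 m

ω = 35.0 rev/min × 2π/60 = 3.665 rad/s.
a_c = ω²r = 3.60g ⇒ r = 3.60 × 9.8 / (3.665)² = 35.28/13.43 = 2.626 m.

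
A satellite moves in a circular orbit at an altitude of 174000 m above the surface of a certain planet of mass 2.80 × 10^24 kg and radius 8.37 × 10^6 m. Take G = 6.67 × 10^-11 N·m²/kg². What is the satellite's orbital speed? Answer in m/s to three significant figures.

4680 m/s

Orbital radius r = R + h = 8.37 × 10^6 + 174000 = 8.544 × 10^6 m.
Gravity supplies the centripetal force: G M m / r² = m v² / r, so v = √(GM/r).
v = √(6.67 × 10^-11 × 2.80 × 10^24 / 8.544 × 10^6) = √(2.186 × 10^7) = 4675 m/s.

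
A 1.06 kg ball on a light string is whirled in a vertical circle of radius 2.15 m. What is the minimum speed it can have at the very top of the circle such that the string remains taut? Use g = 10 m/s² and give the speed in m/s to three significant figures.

At the top, both weight mg and T point toward the centre: T + mg = mv²/r.
At minimum speed T → 0, so mg = mv_min²/r ⇒ v_min = √(g r) = √(10.0 × 2.15) = 4.637 m/s.

4.64 m/s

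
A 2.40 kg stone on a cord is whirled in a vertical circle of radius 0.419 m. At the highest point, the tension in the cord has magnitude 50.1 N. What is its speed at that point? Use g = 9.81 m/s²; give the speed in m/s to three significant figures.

3.59 m/s

At the top, T + mg = mv²/r, so v = √(r(T/m + g)) = √(0.419 × (50.1/2.40 + 9.81)) = √(0.419 × 30.68) = √12.86 = 3.586 m/s.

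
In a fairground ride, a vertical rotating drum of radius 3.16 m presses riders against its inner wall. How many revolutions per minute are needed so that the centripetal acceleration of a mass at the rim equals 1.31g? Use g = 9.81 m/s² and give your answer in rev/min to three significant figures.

19.3 rev/min

Require ω²r = 1.31g, so ω = √(1.31 × 9.81/3.16) = 2.017 rad/s.
In rev/min: ω × 60/(2π) = 2.017 × 60/(2π) = 19.26 rev/min.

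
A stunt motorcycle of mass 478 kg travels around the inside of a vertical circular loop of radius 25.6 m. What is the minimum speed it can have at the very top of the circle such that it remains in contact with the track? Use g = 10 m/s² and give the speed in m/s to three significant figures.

16.0 m/s

At the top, both weight mg and N point toward the centre: N + mg = mv²/r.
At minimum speed N → 0, so mg = mv_min²/r ⇒ v_min = √(g r) = √(10.0 × 25.6) = 16.00 m/s.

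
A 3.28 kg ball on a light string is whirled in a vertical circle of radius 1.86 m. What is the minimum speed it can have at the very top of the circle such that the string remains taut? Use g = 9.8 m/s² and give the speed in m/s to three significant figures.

At the top, both weight mg and T point toward the centre: T + mg = mv²/r.
At minimum speed T → 0, so mg = mv_min²/r ⇒ v_min = √(g r) = √(9.8 × 1.86) = 4.269 m/s.

4.27 m/s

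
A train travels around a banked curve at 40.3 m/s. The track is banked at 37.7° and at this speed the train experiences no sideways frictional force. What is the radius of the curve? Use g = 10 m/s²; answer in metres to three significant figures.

Frictionless banking: tanθ = v²/(rg), so r = v²/(g tanθ).
r = (40.3)²/(10.0 × tan 37.7°) = 1624/(10.0 × 0.7729) = 1624/7.729 = 210.1 m.

210 m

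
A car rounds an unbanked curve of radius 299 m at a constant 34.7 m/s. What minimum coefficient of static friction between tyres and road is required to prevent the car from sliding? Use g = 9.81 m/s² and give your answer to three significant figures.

0.411

Friction provides the centripetal force: μ_s m g = m v²/r, so μ_s = v²/(g r) = (34.70)²/(9.81 × 299) = 1204/2933 = 0.4105.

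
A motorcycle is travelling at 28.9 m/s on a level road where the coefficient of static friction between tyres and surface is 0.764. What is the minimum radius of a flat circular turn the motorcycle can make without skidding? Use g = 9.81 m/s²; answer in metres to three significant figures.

At the limit, μ_s m g = m v²/r, so r_min = v²/(μ_s g) = (28.9)²/(0.764 × 9.81) = 835.2/7.495 = 111.4 m.

111 m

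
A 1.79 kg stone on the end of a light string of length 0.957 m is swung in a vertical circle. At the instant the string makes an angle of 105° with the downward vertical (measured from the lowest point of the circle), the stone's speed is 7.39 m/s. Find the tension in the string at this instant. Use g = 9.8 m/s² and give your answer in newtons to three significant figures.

Take the radial direction toward the centre of the circle as positive. The component of the weight along the string toward the centre is −mg cos φ (φ measured from the bottom), so Newton's second law along the string gives T − mg cos φ = m v²/r.
cos 105° = -0.2588, so T = m(v²/r + g cos φ) = 1.79 × ((7.39)²/0.957 + 9.8 × -0.2588) = 1.79 × (57.07 + (-2.536)) = 1.79 × 54.53 = 97.61 N.

97.6 N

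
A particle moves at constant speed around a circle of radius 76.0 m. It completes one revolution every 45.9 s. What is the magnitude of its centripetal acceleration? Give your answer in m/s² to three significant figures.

v = 2πr/T = 2π × 76.0/45.9 = 10.40 m/s.
a_c = v²/r = (10.40)²/76.0 = 108.2/76.0 = 1.424 m/s².

1.42 m/s²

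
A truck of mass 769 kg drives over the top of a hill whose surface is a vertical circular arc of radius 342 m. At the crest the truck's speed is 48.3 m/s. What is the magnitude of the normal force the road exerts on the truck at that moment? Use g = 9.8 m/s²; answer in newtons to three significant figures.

At the crest the centripetal acceleration points downward (toward the centre of the arc), so mg − N = mv²/r.
N = m(g − v²/r) = 769 × (9.8 − (48.3)²/342) = 769 × (9.8 − 6.821) = 769 × 2.979 = 2291 N.

2290 N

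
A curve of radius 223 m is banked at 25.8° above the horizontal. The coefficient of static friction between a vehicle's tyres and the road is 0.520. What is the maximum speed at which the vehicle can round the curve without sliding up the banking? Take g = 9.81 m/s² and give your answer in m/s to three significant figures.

54.1 m/s

At the maximum speed, friction acts down the slope at its limiting value f = μN. Radially (horizontal, toward centre): N sinθ + μN cosθ = mv²/r. Vertically: N cosθ − μN sinθ = mg.
Dividing: v² = r g (sinθ + μcosθ)/(cosθ − μsinθ).
sinθ + μcosθ = 0.4352 + 0.520×0.9003 = 0.9034; cosθ − μsinθ = 0.9003 − 0.520×0.4352 = 0.6740.
v² = 223 × 9.81 × 0.9034/0.6740 = 2932 m²/s², so v = 54.15 m/s.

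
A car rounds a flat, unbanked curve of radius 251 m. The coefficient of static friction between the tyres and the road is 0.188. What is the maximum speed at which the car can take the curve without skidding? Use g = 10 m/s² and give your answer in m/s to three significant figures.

21.7 m/s

On a flat curve, static friction is the only horizontal force, so it must supply the full centripetal force: μ_s m g = m v²/r.
Mass cancels: v_max = √(μ_s g r) = √(0.188 × 10.0 × 251) = √471.9 = 21.72 m/s.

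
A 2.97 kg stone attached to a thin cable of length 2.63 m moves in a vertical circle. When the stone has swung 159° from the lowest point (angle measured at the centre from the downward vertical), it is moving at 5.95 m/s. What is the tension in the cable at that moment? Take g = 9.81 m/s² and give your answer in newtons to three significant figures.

Take the radial direction toward the centre of the circle as positive. The component of the weight along the string toward the centre is −mg cos φ (φ measured from the bottom), so Newton's second law along the string gives T − mg cos φ = m v²/r.
cos 159° = -0.9336, so T = m(v²/r + g cos φ) = 2.97 × ((5.95)²/2.63 + 9.81 × -0.9336) = 2.97 × (13.46 + (-9.158)) = 2.97 × 4.303 = 12.78 N.

12.8 N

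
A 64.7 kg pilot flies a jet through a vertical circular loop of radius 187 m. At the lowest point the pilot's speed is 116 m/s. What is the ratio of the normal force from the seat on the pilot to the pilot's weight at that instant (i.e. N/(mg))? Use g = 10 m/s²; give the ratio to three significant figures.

8.20

At the bottom, N − mg = mv²/r, so N = m(v²/r + g) and N/(mg) = v²/(rg) + 1 = (116)²/(187 × 10.0) + 1 = 7.196 + 1 = 8.196.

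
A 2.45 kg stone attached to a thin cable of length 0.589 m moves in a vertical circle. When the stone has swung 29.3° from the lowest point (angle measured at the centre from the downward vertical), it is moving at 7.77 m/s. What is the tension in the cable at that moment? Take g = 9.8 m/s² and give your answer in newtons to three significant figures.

272 N

Take the radial direction toward the centre of the circle as positive. The component of the weight along the string toward the centre is −mg cos φ (φ measured from the bottom), so Newton's second law along the string gives T − mg cos φ = m v²/r.
cos 29.3° = 0.8721, so T = m(v²/r + g cos φ) = 2.45 × ((7.77)²/0.589 + 9.8 × 0.8721) = 2.45 × (102.5 + (8.546)) = 2.45 × 111.0 = 272.1 N.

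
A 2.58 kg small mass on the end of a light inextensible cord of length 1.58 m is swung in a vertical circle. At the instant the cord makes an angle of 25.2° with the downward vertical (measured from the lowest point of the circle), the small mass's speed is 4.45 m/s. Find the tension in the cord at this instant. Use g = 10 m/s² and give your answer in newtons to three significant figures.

55.7 N

Take the radial direction toward the centre of the circle as positive. The component of the weight along the string toward the centre is −mg cos φ (φ measured from the bottom), so Newton's second law along the string gives T − mg cos φ = m v²/r.
cos 25.2° = 0.9048, so T = m(v²/r + g cos φ) = 2.58 × ((4.45)²/1.58 + 10.0 × 0.9048) = 2.58 × (12.53 + (9.048)) = 2.58 × 21.58 = 55.68 N.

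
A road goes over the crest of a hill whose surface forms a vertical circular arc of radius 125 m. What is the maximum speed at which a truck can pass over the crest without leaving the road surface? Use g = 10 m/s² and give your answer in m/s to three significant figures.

At the crest the centre of the circle is below the truck, so the net downward (centripetal) force is mg − N = mv²/r.
The truck leaves the road when N → 0, giving v_max = √(g r) = √(10.0 × 125) = 35.36 m/s.

35.4 m/s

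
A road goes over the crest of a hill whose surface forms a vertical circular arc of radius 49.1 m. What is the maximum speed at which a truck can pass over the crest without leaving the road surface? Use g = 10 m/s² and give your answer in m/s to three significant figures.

At the crest the centre of the circle is below the truck, so the net downward (centripetal) force is mg − N = mv²/r.
The truck leaves the road when N → 0, giving v_max = √(g r) = √(10.0 × 49.1) = 22.16 m/s.

22.2 m/s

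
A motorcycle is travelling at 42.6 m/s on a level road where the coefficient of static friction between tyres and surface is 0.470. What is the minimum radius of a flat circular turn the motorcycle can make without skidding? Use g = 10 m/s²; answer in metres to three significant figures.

At the limit, μ_s m g = m v²/r, so r_min = v²/(μ_s g) = (42.6)²/(0.470 × 10.0) = 1815/4.700 = 386.1 m.

386 m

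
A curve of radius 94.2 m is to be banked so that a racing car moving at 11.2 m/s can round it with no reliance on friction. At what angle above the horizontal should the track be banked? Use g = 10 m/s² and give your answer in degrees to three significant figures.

For a frictionless banked turn: horizontally N sinθ = mv²/r and vertically N cosθ = mg.
Dividing: tanθ = v²/(r g) = (11.2)²/(94.2 × 10.0) = 125.4/942.0 = 0.1332.
θ = arctan(0.1332) = 7.585°.

7.59°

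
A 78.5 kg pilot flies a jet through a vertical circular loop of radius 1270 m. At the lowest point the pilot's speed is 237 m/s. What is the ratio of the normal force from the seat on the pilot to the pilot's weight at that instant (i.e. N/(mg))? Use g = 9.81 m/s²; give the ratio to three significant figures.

5.51

At the bottom, N − mg = mv²/r, so N = m(v²/r + g) and N/(mg) = v²/(rg) + 1 = (237)²/(1270 × 9.81) + 1 = 4.508 + 1 = 5.508.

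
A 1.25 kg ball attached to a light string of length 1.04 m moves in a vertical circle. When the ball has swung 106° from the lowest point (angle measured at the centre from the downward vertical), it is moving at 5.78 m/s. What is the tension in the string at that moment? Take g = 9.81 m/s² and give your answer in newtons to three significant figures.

36.8 N

Take the radial direction toward the centre of the circle as positive. The component of the weight along the string toward the centre is −mg cos φ (φ measured from the bottom), so Newton's second law along the string gives T − mg cos φ = m v²/r.
cos 106° = -0.2756, so T = m(v²/r + g cos φ) = 1.25 × ((5.78)²/1.04 + 9.81 × -0.2756) = 1.25 × (32.12 + (-2.704)) = 1.25 × 29.42 = 36.77 N.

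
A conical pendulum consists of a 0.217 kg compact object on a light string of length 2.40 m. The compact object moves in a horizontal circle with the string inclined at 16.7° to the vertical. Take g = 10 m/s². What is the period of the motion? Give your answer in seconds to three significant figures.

r = L sinθ = 0.6897 m. From T sinθ = mω²r and T cosθ = mg: tanθ = ω²r/g, so ω² = g tanθ / r = g/(L cosθ).
ω = √(g/(L cosθ)) = √(10.0/(2.40 × 0.9578)) = √4.350 = 2.086 rad/s.
Period = 2π/ω = 3.013 s.

3.01 s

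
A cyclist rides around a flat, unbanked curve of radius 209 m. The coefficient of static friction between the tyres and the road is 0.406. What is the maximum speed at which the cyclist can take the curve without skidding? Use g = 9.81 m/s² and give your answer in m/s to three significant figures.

28.9 m/s

Friction provides the centripetal force on a flat curve. At maximum speed it is at its limiting value: μ_s m g = m v²/r.
Mass cancels: v_max = √(μ_s g r) = √(0.406 × 9.81 × 209) = √832.4 = 28.85 m/s.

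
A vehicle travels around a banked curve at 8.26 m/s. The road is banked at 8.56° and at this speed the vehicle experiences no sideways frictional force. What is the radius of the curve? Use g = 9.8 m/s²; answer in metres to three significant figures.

46.3 m

Frictionless banking: tanθ = v²/(rg), so r = v²/(g tanθ).
r = (8.26)²/(9.8 × tan 8.56°) = 68.23/(9.8 × 0.1505) = 68.23/1.475 = 46.25 m.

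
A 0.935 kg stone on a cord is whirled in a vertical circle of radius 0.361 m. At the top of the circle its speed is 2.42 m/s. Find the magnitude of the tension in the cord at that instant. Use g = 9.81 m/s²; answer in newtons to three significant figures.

6.00 N

At the top, both T and the weight mg point inward (toward the centre), so T + mg = mv²/r.
T = m(v²/r − g) = 0.935 × ((2.42)²/0.361 − 9.81) = 0.935 × (16.22 − 9.81) = 0.935 × 6.413 = 5.996 N.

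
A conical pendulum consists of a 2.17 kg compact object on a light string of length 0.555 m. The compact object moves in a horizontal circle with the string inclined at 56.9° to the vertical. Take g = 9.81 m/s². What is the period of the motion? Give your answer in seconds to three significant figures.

1.10 s

r = L sinθ = 0.4649 m. From T sinθ = mω²r and T cosθ = mg: tanθ = ω²r/g, so ω² = g tanθ / r = g/(L cosθ).
ω = √(g/(L cosθ)) = √(9.81/(0.555 × 0.5461)) = √32.37 = 5.689 rad/s.
Period = 2π/ω = 1.104 s.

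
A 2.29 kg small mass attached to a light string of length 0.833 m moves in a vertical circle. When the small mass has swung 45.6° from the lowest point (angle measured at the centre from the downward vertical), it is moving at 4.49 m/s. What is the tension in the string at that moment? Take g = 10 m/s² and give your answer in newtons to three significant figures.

71.4 N

Take the radial direction toward the centre of the circle as positive. The component of the weight along the string toward the centre is −mg cos φ (φ measured from the bottom), so Newton's second law along the string gives T − mg cos φ = m v²/r.
cos 45.6° = 0.6997, so T = m(v²/r + g cos φ) = 2.29 × ((4.49)²/0.833 + 10.0 × 0.6997) = 2.29 × (24.20 + (6.997)) = 2.29 × 31.20 = 71.44 N.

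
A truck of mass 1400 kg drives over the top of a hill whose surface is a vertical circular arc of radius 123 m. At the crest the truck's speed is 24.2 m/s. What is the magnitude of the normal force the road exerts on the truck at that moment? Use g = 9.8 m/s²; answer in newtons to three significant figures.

7050 N

At the crest the centripetal acceleration points downward (toward the centre of the arc), so mg − N = mv²/r.
N = m(g − v²/r) = 1400 × (9.8 − (24.2)²/123) = 1400 × (9.8 − 4.761) = 1400 × 5.039 = 7054 N.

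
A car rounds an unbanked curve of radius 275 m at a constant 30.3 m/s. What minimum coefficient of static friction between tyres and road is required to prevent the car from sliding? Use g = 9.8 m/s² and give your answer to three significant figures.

0.341

Friction provides the centripetal force: μ_s m g = m v²/r, so μ_s = v²/(g r) = (30.30)²/(9.8 × 275) = 918.1/2695 = 0.3407.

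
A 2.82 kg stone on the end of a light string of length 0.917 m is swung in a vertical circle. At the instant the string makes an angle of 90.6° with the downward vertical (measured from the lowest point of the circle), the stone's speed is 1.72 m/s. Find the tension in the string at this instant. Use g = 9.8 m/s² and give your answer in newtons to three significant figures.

8.81 N

Take the radial direction toward the centre of the circle as positive. The component of the weight along the string toward the centre is −mg cos φ (φ measured from the bottom), so Newton's second law along the string gives T − mg cos φ = m v²/r.
cos 90.6° = -0.01047, so T = m(v²/r + g cos φ) = 2.82 × ((1.72)²/0.917 + 9.8 × -0.01047) = 2.82 × (3.226 + (-0.1026)) = 2.82 × 3.124 = 8.808 N.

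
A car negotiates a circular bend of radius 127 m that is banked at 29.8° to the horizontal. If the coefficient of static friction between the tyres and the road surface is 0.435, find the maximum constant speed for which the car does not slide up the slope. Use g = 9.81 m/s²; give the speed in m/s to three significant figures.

40.9 m/s

At the maximum speed, friction acts down the slope at its limiting value f = μN. Radially (horizontal, toward centre): N sinθ + μN cosθ = mv²/r. Vertically: N cosθ − μN sinθ = mg.
Dividing: v² = r g (sinθ + μcosθ)/(cosθ − μsinθ).
sinθ + μcosθ = 0.4970 + 0.435×0.8678 = 0.8745; cosθ − μsinθ = 0.8678 − 0.435×0.4970 = 0.6516.
v² = 127 × 9.81 × 0.8745/0.6516 = 1672 m²/s², so v = 40.89 m/s.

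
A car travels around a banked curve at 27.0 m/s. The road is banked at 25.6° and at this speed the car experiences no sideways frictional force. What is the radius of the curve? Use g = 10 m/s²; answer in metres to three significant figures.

Frictionless banking: tanθ = v²/(rg), so r = v²/(g tanθ).
r = (27.0)²/(10.0 × tan 25.6°) = 729.0/(10.0 × 0.4791) = 729.0/4.791 = 152.2 m.

152 m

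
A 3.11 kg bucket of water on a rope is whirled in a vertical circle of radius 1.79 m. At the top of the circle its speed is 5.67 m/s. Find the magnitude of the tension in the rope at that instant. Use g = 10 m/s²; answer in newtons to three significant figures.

At the top, both T and the weight mg point inward (toward the centre), so T + mg = mv²/r.
T = m(v²/r − g) = 3.11 × ((5.67)²/1.79 − 10.0) = 3.11 × (17.96 − 10.0) = 3.11 × 7.960 = 24.76 N.

24.8 N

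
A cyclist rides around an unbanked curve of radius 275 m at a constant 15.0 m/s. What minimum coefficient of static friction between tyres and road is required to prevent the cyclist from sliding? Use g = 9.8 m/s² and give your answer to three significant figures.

Friction provides the centripetal force: μ_s m g = m v²/r, so μ_s = v²/(g r) = (15.00)²/(9.8 × 275) = 225.0/2695 = 0.08349.

0.0835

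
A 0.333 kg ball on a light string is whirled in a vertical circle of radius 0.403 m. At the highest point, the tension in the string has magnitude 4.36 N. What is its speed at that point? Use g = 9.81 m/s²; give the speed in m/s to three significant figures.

At the top, T + mg = mv²/r, so v = √(r(T/m + g)) = √(0.403 × (4.36/0.333 + 9.81)) = √(0.403 × 22.90) = √9.230 = 3.038 m/s.

3.04 m/s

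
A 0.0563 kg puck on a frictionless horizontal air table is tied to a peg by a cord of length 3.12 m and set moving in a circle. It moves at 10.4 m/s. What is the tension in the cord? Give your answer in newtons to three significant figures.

1.95 N

The tension is the only horizontal force, so it supplies the full centripetal force: T = m v²/r = 0.0563 × (10.40)²/3.12 = 0.0563 × 108.2/3.12 = 1.952 N.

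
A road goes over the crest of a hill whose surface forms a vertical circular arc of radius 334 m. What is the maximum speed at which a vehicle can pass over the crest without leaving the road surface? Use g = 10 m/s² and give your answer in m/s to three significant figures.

At the crest the centre of the circle is below the vehicle, so the net downward (centripetal) force is mg − N = mv²/r.
The vehicle leaves the road when N → 0, giving v_max = √(g r) = √(10.0 × 334) = 57.79 m/s.

57.8 m/s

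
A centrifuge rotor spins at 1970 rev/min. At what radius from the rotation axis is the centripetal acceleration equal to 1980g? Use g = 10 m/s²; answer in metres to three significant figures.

ω = 1970 rev/min × 2π/60 = 206.3 rad/s.
a_c = ω²r = 1980g ⇒ r = 1980 × 10.0 / (206.3)² = 19800/42560 = 0.4652 m.

0.465 m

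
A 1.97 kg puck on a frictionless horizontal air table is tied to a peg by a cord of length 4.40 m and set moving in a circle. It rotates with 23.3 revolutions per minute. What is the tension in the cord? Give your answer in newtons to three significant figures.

ω = 23.3 rev/min × 2π/60 = 2.440 rad/s, so v = ωr = 2.440 × 4.40 = 10.74 m/s.
The tension is the only horizontal force, so it supplies the full centripetal force: T = m v²/r = 1.97 × (10.74)²/4.40 = 1.97 × 115.3/4.40 = 51.60 N.

51.6 N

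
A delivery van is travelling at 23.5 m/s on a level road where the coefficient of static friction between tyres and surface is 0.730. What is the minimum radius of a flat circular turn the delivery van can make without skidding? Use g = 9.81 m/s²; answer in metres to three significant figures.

At the limit, μ_s m g = m v²/r, so r_min = v²/(μ_s g) = (23.5)²/(0.730 × 9.81) = 552.2/7.161 = 77.12 m.

77.1 m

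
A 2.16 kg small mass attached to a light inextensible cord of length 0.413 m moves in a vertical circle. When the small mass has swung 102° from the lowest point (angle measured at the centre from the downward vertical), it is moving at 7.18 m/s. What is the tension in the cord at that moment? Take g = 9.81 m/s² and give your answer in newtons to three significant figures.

Take the radial direction toward the centre of the circle as positive. The component of the weight along the string toward the centre is −mg cos φ (φ measured from the bottom), so Newton's second law along the string gives T − mg cos φ = m v²/r.
cos 102° = -0.2079, so T = m(v²/r + g cos φ) = 2.16 × ((7.18)²/0.413 + 9.81 × -0.2079) = 2.16 × (124.8 + (-2.040)) = 2.16 × 122.8 = 265.2 N.

265 N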